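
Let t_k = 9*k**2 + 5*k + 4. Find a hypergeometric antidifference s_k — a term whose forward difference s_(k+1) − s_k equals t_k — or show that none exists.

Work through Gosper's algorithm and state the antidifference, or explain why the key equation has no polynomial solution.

Step 1: r(k) = (9*k**2 + 23*k + 18)/(9*k**2 + 5*k + 4).
Gosper form: A/B · C(k+1)/C(k) with A=1, B=1, C=k**2 + 5*k/9 + 4/9.
Set up (1)·f(k+1) − (1)·f(k) − (k**2 + 5*k/9 + 4/9) = 0.
deg f ≤ 3 (via 0,0,2).
A polynomial solution: f(k) = k*(3*k**2 - 2*k + 3)/9.
Then R = B(k−1)f/C = k*(3*k**2 - 2*k + 3)/(9*k**2 + 5*k + 4), so s_k = R(k)·t_k = k*(3*k**2 - 2*k + 3).
Verify: 9*k**2 + 5*k + 4 matches t_k.

s_k = k*(3*k**2 - 2*k + 3)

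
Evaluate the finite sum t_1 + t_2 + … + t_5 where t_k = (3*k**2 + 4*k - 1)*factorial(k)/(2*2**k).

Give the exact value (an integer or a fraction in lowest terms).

Σ = 244

Ratio r(k) = (k + 1)*(4*k + 3*(k + 1)**2 + 3)/(2*(3*k**2 + 4*k - 1)).
Gosper form: A/B · C(k+1)/C(k) with A=k/2 + 1/2, B=1, C=k**2 + 4*k/3 - 1/3.
f must satisfy (k/2 + 1/2)·f(k+1) − (1)·f(k) = k**2 + 4*k/3 - 1/3.
deg f ≤ 1 (via 1,0,2).
Coefficient equations give f(k) = 2*(3*k + 4)/3.
R(k) = B(k−1)·f(k)/C(k) = 2*(3*k + 4)/(3*k**2 + 4*k - 1); s_k = R·t_k = (3*k + 4)*factorial(k)/2**k.
Check: Δs_k = (3*k**2 + 4*k - 1)*factorial(k)/(2*2**k). ✓
Telescoping: Σ = s_(6) − s_(1) = 495/2 − (7/2) = 244.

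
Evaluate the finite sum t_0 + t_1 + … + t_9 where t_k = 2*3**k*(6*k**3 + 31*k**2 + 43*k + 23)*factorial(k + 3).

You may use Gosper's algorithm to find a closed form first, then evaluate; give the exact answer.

Σ = 140461152165734388

The ratio is 3*(6*k**4 + 73*k**3 + 319*k**2 + 595*k + 412)/(6*k**3 + 31*k**2 + 43*k + 23).
Take A(k)=3*k + 12, B(k)=1, C(k)=k**3 + 31*k**2/6 + 43*k/6 + 23/6.
Set up (3*k + 12)·f(k+1) − (1)·f(k) − (k**3 + 31*k**2/6 + 43*k/6 + 23/6) = 0.
d = 2 from the (1,0,3) case.
Match coefficients ⇒ f(k) = (2*k**2 - k + 1)/6.
R(k) = B(k−1)·f(k)/C(k) = (2*k**2 - k + 1)/(6*k**3 + 31*k**2 + 43*k + 23); s_k = R·t_k = 2*3**k*(2*k**2 - k + 1)*factorial(k + 3).
Check: Δs_k = 2*3**k*(6*k**3 + 31*k**2 + 43*k + 23)*factorial(k + 3). ✓
Σ_(k=0)^(9) t_k = s_(10) − s_(0) = 140461152165734400 − (12) = 140461152165734388.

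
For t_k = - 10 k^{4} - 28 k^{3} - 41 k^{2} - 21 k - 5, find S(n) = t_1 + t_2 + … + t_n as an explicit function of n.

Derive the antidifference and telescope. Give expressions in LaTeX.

t_(k+1)/t_k = (10*k**4 + 68*k**3 + 185*k**2 + 227*k + 105)/(10*k**4 + 28*k**3 + 41*k**2 + 21*k + 5).
Gosper form: A/B · C(k+1)/C(k) with A=1, B=1, C=k**4 + 14*k**3/5 + 41*k**2/10 + 21*k/10 + 1/2.
Set up (1)·f(k+1) − (1)·f(k) − (k**4 + 14*k**3/5 + 41*k**2/10 + 21*k/10 + 1/2) = 0.
Degrees (0,0,4) ⇒ d ≤ 5.
Solving with deg f ≤ 5: f(k) = k*(2*k**4 + 2*k**3 + 3*k**2 - 3*k + 1)/10.
Certificate R = B(k−1)f/C = k*(2*k**4 + 2*k**3 + 3*k**2 - 3*k + 1)/(10*k**4 + 28*k**3 + 41*k**2 + 21*k + 5) gives s_k = k*(-2*k**4 - 2*k**3 - 3*k**2 + 3*k - 1).
Verify: -10*k**4 - 28*k**3 - 41*k**2 - 21*k - 5 matches t_k.
Telescope: S(n) = s_(n+1) − s_(1) = -2*n**5 - 12*n**4 - 31*n**3 - 38*n**2 - 22*n - 5 − (-5) = n*(-2*n**4 - 12*n**3 - 31*n**2 - 38*n - 22).

S(n) = n \left(- 2 n^{4} - 12 n^{3} - 31 n^{2} - 38 n - 22\right)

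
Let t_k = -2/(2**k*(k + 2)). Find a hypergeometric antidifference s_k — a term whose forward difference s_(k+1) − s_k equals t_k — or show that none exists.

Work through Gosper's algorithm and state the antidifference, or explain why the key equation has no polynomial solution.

not Gosper-summable; s_k does not exist

Step 1: r(k) = (k + 2)/(2*(k + 3)).
Normal form (A,B,C) = (k/2 + 1, k + 3, 1).
f must satisfy (k/2 + 1)·f(k+1) − (k + 2)·f(k) = 1.
Bound: deg f ≤ -1.
Bound -1 < 0, so the key equation has no polynomial solution.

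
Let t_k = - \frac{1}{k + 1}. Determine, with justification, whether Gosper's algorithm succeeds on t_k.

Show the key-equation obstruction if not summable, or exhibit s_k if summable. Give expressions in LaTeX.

Step 1: r(k) = (k + 1)/(k + 2).
Factor: A=k + 1; B=k + 2; C=1.
Set up (k + 1)·f(k+1) − (k + 1)·f(k) − (1) = 0.
Degrees (1,1,0) ⇒ d ≤ 0.
Put f(k) = c0: A·f(k+1) − B(k−1)·f(k) − C = -1; need -1 = 0 — inconsistent ⇒ no f, not summable.

No — the linear system for f has no solution.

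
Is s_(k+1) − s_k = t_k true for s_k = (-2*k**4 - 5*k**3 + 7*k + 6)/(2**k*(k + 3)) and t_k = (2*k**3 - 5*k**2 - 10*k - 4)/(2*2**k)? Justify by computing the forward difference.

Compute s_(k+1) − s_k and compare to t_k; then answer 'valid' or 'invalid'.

Invalid: residual (-2*k**4 - 5*k**3 + 23*k**2 + 38*k + 18)/(2*2**k*(k**2 + 7*k + 12)) ≠ 0.

s_(k+1) = (7*k - 2*(k + 1)**4 - 5*(k + 1)**3 + 13)/(2*2**k*(k + 4))
s_(k+1) − s_k = (2*k**5 + 7*k**4 - 26*k**3 - 111*k**2 - 110*k - 30)/(2*2**k*(k**2 + 7*k + 12))
(s_(k+1) − s_k) − t_k = (-2*k**4 - 5*k**3 + 23*k**2 + 38*k + 18)/(2*2**k*(k**2 + 7*k + 12))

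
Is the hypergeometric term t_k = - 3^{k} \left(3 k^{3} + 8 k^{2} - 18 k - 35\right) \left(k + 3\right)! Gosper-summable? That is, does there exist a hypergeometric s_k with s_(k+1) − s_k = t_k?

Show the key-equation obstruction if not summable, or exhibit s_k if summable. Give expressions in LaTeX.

t_(k+1)/t_k = 3*(3*k**4 + 29*k**3 + 75*k**2 - 14*k - 168)/(3*k**3 + 8*k**2 - 18*k - 35).
Factor: A=3*k + 12; B=1; C=k**3 + 8*k**2/3 - 6*k - 35/3.
Solve (3*k + 12)·f(k+1) − (1)·f(k) = k**3 + 8*k**2/3 - 6*k - 35/3.
From deg A=1, deg B=0, deg C=3: d=2.
Match coefficients ⇒ f(k) = (k**2 - 3*k - 1)/3.
Certificate R = B(k−1)f/C = (k**2 - 3*k - 1)/(3*k**3 + 8*k**2 - 18*k - 35) gives s_k = 3**k*(-k**2 + 3*k + 1)*factorial(k + 3).
Verify: -3**k*(3*k**3 + 8*k**2 - 18*k - 35)*factorial(k + 3) matches t_k.

Yes. s_k = 3^{k} \left(- k^{2} + 3 k + 1\right) \left(k + 3\right)!.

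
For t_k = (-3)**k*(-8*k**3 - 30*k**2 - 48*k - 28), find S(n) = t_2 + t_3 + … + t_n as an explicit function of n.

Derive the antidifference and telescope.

The ratio is 3*(-4*k**3 - 27*k**2 - 66*k - 57)/(4*k**3 + 15*k**2 + 24*k + 14).
Gosper form: A/B · C(k+1)/C(k) with A=-3, B=1, C=k**3 + 15*k**2/4 + 6*k + 7/2.
Key eq: (-3)·f(k+1) = (1)·f(k) + (k**3 + 15*k**2/4 + 6*k + 7/2).
Bound: deg f ≤ 3.
Solve for f: f(k) = -(2*k + 1)*(k**2 + k + 1)/8 (degree 3 ≤ 3).
R(k) = B(k−1)·f(k)/C(k) = -(2*k + 1)*(k**2 + k + 1)/(2*(4*k**3 + 15*k**2 + 24*k + 14)); s_k = R·t_k = (-3)**k*(2*k**3 + 3*k**2 + 3*k + 1).
Verify: (-3)**k*(-8*k**3 - 30*k**2 - 48*k - 28) matches t_k.
Σ_(k=2)^n t_k = s_(n+1) − s_(2) = ((-3)**(n + 1)*(2*n**3 + 9*n**2 + 15*n + 9)) − (315), i.e. -6*(-3)**n*n**3 - 27*(-3)**n*n**2 - 45*(-3)**n*n - 27*(-3)**n - 315.

S(n) = -6*(-3)**n*n**3 - 27*(-3)**n*n**2 - 45*(-3)**n*n - 27*(-3)**n - 315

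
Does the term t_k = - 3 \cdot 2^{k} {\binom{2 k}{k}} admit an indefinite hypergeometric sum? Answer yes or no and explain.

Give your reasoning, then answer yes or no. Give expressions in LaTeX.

The ratio is 4*(2*k + 1)/(k + 1).
Normal form (A,B,C) = (8*k + 4, k + 1, 1).
Need (8*k + 4)·f(k+1) − (k)·f(k) = 1.
Bound: deg f ≤ -1.
d = -1 < 0 ⇒ no nonzero polynomial f; not summable.

No; the degree bound rules out any f.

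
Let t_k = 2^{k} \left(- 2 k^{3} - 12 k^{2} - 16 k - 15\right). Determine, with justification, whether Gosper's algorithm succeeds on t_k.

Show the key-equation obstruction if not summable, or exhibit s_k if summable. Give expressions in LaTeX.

Ratio r(k) = 2*(2*k**3 + 18*k**2 + 46*k + 45)/(2*k**3 + 12*k**2 + 16*k + 15).
A = 2, B = 1, C = k**3 + 6*k**2 + 8*k + 15/2.
Set up (2)·f(k+1) − (1)·f(k) − (k**3 + 6*k**2 + 8*k + 15/2) = 0.
d = 3 from the (0,0,3) case.
Coefficient equations give f(k) = (2*k**3 + 4*k + 3)/2.
Get s_k = R·t_k = 2**k*(-2*k**3 - 4*k - 3) with R(k) = B(k−1)f(k)/C(k) = (2*k**3 + 4*k + 3)/(2*k**3 + 12*k**2 + 16*k + 15).
s_(k+1) − s_k = 2**k*(2*k**3 - 4*k - 4*(k + 1)**3 - 11) = t_k.

Yes. s_k = 2^{k} \left(- 2 k^{3} - 4 k - 3\right).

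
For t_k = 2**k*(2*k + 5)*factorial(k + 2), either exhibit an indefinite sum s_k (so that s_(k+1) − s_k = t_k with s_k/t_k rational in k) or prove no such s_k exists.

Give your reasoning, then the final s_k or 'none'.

r(k) = 2*(k + 3)*(2*k + 7)/(2*k + 5) after simplifying.
Take A(k)=2*k + 6, B(k)=1, C(k)=k + 5/2.
Need (2*k + 6)·f(k+1) − (1)·f(k) = k + 5/2.
From deg A=1, deg B=0, deg C=1: d=0.
Solve for f: f(k) = 1/2 (degree 0 ≤ 0).
Then R = B(k−1)f/C = 1/(2*k + 5), so s_k = R(k)·t_k = 2**k*factorial(k + 2).
Verify: 2**k*(2*k + 5)*factorial(k + 2) matches t_k.

s_k = 2**k*factorial(k + 2)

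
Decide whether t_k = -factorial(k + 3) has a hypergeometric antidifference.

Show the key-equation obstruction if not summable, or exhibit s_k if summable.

No. Not Gosper-summable.

The ratio is k + 4.
A = k + 4, B = 1, C = 1.
Set up (k + 4)·f(k+1) − (1)·f(k) − (1) = 0.
d = -1 from the (1,0,0) case.
d = -1 < 0 ⇒ no nonzero polynomial f; not summable.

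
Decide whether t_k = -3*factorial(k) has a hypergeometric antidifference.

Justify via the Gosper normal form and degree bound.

Step 1: r(k) = k + 1.
A = k + 1, B = 1, C = 1.
Set up (k + 1)·f(k+1) − (1)·f(k) − (1) = 0.
deg f ≤ -1 (via 1,0,0).
Bound -1 < 0, so the key equation has no polynomial solution.

No — t_k has no hypergeometric antidifference.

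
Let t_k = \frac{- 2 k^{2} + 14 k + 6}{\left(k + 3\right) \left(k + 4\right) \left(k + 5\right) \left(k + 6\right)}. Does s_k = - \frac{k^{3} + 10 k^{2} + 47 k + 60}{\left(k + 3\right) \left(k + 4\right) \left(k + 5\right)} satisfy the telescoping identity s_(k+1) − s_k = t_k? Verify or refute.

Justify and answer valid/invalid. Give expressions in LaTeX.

valid; difference matches t_k

s_(k+1) = (-47*k - (k + 1)**3 - 10*(k + 1)**2 - 107)/((k + 4)*(k + 5)*(k + 6))
s_(k+1) − s_k = 2*(-k**2 + 7*k + 3)/(k**4 + 18*k**3 + 119*k**2 + 342*k + 360)
(s_(k+1) − s_k) − t_k = 0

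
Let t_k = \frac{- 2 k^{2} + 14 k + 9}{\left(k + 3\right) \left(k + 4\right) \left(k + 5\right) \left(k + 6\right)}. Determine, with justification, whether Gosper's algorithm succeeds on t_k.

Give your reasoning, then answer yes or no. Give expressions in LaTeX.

Yes. s_k = \frac{k \left(k^{2} + 132 k + 47\right)}{60 \left(k + 3\right) \left(k + 4\right) \left(k + 5\right)}.

t_(k+1)/t_k = (2*k**3 - 4*k**2 - 51*k - 63)/(2*k**3 - 107*k - 63).
Factor: A=k + 3; B=k + 7; C=k**2 - 7*k - 9/2.
Need (k + 3)·f(k+1) − (k + 6)·f(k) = k**2 - 7*k - 9/2.
Bound: deg f ≤ 3.
Match coefficients ⇒ f(k) = -k*(k**2 + 132*k + 47)/120.
Get s_k = R·t_k = k*(k**2 + 132*k + 47)/(60*(k + 3)*(k + 4)*(k + 5)) with R(k) = B(k−1)f(k)/C(k) = -k*(k + 6)*(k**2 + 132*k + 47)/(60*(2*k**2 - 14*k - 9)).
s_(k+1) − s_k = (-2*k**2 + 14*k + 9)/(k**4 + 18*k**3 + 119*k**2 + 342*k + 360) = t_k.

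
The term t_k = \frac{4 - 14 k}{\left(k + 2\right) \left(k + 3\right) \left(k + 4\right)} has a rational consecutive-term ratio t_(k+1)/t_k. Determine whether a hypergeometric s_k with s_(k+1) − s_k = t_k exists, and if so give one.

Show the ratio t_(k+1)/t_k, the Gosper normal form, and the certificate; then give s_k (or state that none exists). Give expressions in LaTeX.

s_k = - \frac{2 k \left(k - 2\right)}{\left(k + 2\right) \left(k + 3\right)}

t_(k+1)/t_k = (k + 2)*(7*k + 5)/((k + 5)*(7*k - 2)).
A = k + 2, B = k + 5, C = k - 2/7.
Need (k + 2)·f(k+1) − (k + 4)·f(k) = k - 2/7.
deg f ≤ 2 (via 1,1,1).
A polynomial solution: f(k) = k*(k - 2)/7.
So s_k = (B(k−1)f/C)·t_k = (k*(k - 2)*(k + 4)/(7*k - 2))·t_k = -2*k*(k - 2)/((k + 2)*(k + 3)).
Verify: 2*(2 - 7*k)/(k**3 + 9*k**2 + 26*k + 24) matches t_k.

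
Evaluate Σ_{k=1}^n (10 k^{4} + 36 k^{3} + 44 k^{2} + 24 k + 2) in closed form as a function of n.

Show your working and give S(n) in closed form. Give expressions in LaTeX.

t_(k+1)/t_k = (5*k**4 + 38*k**3 + 106*k**2 + 130*k + 58)/(5*k**4 + 18*k**3 + 22*k**2 + 12*k + 1).
Factor: A=1; B=1; C=k**4 + 18*k**3/5 + 22*k**2/5 + 12*k/5 + 1/5.
Key eq: (1)·f(k+1) = (1)·f(k) + (k**4 + 18*k**3/5 + 22*k**2/5 + 12*k/5 + 1/5).
From deg A=0, deg B=0, deg C=4: d=5.
Match coefficients ⇒ f(k) = k*(2*k**4 + 4*k**3 - k - 3)/10.
Then R = B(k−1)f/C = k*(2*k**4 + 4*k**3 - k - 3)/(2*(5*k**4 + 18*k**3 + 22*k**2 + 12*k + 1)), so s_k = R(k)·t_k = k*(2*k**4 + 4*k**3 - k - 3).
Check: Δs_k = 10*k**4 + 36*k**3 + 44*k**2 + 24*k + 2. ✓
s_(n+1) = 2*n**5 + 14*n**4 + 36*n**3 + 43*n**2 + 21*n + 2 and s_(1) = 2, so S(n) = n*(2*n**4 + 14*n**3 + 36*n**2 + 43*n + 21).

S(n) = n \left(2 n^{4} + 14 n^{3} + 36 n^{2} + 43 n + 21\right)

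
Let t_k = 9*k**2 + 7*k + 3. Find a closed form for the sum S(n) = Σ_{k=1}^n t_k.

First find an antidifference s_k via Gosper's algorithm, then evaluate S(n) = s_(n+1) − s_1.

Compute t_(k+1)/t_k: get (9*k**2 + 25*k + 19)/(9*k**2 + 7*k + 3).
A = 1, B = 1, C = k**2 + 7*k/9 + 1/3.
Need (1)·f(k+1) − (1)·f(k) = k**2 + 7*k/9 + 1/3.
Bound: deg f ≤ 3.
Match coefficients ⇒ f(k) = k*(3*k**2 - k + 1)/9.
Get s_k = R·t_k = k*(3*k**2 - k + 1) with R(k) = B(k−1)f(k)/C(k) = k*(3*k**2 - k + 1)/(9*k**2 + 7*k + 3).
Δs = 9*k**2 + 7*k + 3, as required.
s_(n+1) = 3*n**3 + 8*n**2 + 8*n + 3 and s_(1) = 3, so S(n) = n*(3*n**2 + 8*n + 8).

S(n) = n*(3*n**2 + 8*n + 8)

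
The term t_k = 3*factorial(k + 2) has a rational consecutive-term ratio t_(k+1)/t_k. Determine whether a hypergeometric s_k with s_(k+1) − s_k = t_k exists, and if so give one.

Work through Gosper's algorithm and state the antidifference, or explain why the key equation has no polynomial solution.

none — t_k is not Gosper-summable

Ratio r(k) = k + 3.
Take A(k)=k + 3, B(k)=1, C(k)=1.
Set up (k + 3)·f(k+1) − (1)·f(k) − (1) = 0.
Degrees (1,0,0) ⇒ d ≤ -1.
Bound -1 < 0, so the key equation has no polynomial solution.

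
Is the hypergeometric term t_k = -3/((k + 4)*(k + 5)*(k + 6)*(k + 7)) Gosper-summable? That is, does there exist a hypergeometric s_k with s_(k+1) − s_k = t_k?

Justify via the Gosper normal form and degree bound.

Compute t_(k+1)/t_k: get (k + 4)/(k + 8).
Factor: A=k + 4; B=k + 8; C=1.
Need (k + 4)·f(k+1) − (k + 7)·f(k) = 1.
From deg A=1, deg B=1, deg C=0: d=3.
Coefficient equations give f(k) = k*(k**2 + 15*k + 74)/360.
Certificate R = B(k−1)f/C = k*(k + 7)*(k**2 + 15*k + 74)/360 gives s_k = k*(-k**2 - 15*k - 74)/(120*(k + 4)*(k + 5)*(k + 6)).
Verify: -3/(k**4 + 22*k**3 + 179*k**2 + 638*k + 840) matches t_k.

Yes. s_k = k*(-k**2 - 15*k - 74)/(120*(k + 4)*(k + 5)*(k + 6)).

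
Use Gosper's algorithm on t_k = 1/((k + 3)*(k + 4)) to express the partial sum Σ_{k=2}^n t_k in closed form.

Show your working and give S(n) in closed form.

Ratio r(k) = (k + 3)/(k + 5).
A = k + 3, B = k + 5, C = 1.
Key eq: (k + 3)·f(k+1) = (k + 4)·f(k) + (1).
Degrees (1,1,0) ⇒ d ≤ 1.
Coefficient equations give f(k) = k/3.
Get s_k = R·t_k = k/(3*(k + 3)) with R(k) = B(k−1)f(k)/C(k) = k*(k + 4)/3.
Δs = 1/(k**2 + 7*k + 12), as required.
Telescope: S(n) = s_(n+1) − s_(2) = (n + 1)/(3*(n + 4)) − (2/15) = (n - 1)/(5*(n + 4)).

S(n) = (n - 1)/(5*(n + 4))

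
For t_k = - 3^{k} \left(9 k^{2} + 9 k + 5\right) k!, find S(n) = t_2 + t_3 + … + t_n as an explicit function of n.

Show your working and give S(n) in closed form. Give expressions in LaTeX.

S(n) = - 9 \cdot 3^{n} n^{2} n! - 12 \cdot 3^{n} n n! - 3 \cdot 3^{n} n! + 72

Step 1: r(k) = 3*(9*k**3 + 36*k**2 + 50*k + 23)/(9*k**2 + 9*k + 5).
Factor: A=3*k + 3; B=1; C=k**2 + k + 5/9.
Solve (3*k + 3)·f(k+1) − (1)·f(k) = k**2 + k + 5/9.
d = 1 from the (1,0,2) case.
Solving with deg f ≤ 1: f(k) = (3*k - 2)/9.
Then R = B(k−1)f/C = (3*k - 2)/(9*k**2 + 9*k + 5), so s_k = R(k)·t_k = -3**k*(3*k - 2)*factorial(k).
s_(k+1) − s_k = -3**k*(9*k**2 + 9*k + 5)*factorial(k) = t_k.
Σ_(k=2)^n t_k = s_(n+1) − s_(2) = (-3**(n + 1)*(3*n + 1)*factorial(n + 1)) − (-72), i.e. -9*3**n*n**2*factorial(n) - 12*3**n*n*factorial(n) - 3*3**n*factorial(n) + 72.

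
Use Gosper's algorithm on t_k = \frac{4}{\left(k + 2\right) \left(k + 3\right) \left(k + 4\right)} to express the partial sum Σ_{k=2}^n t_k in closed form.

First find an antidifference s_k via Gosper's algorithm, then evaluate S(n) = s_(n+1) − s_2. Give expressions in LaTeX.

S(n) = \frac{n^{2} + 7 n - 8}{10 \left(n^{2} + 7 n + 12\right)}

t_(k+1)/t_k = (k + 2)/(k + 5).
Take A(k)=k + 2, B(k)=k + 5, C(k)=1.
Solve (k + 2)·f(k+1) − (k + 4)·f(k) = 1.
d = 2 from the (1,1,0) case.
Solving with deg f ≤ 2: f(k) = k*(k + 5)/12.
Then R = B(k−1)f/C = k*(k + 4)*(k + 5)/12, so s_k = R(k)·t_k = k*(k + 5)/(3*(k + 2)*(k + 3)).
Verify: 4/(k**3 + 9*k**2 + 26*k + 24) matches t_k.
Evaluate: s_(n+1) = (n**2 + 7*n + 6)/(3*(n**2 + 7*n + 12)); subtract s_(2) = 7/30 ⇒ S(n) = (n**2 + 7*n - 8)/(10*(n**2 + 7*n + 12)).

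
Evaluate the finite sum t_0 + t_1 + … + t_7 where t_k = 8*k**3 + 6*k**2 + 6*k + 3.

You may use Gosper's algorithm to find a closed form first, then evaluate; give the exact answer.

Ratio r(k) = (8*k**3 + 30*k**2 + 42*k + 23)/(8*k**3 + 6*k**2 + 6*k + 3).
So A=1 and B=1, with C=k**3 + 3*k**2/4 + 3*k/4 + 3/8.
Set up (1)·f(k+1) − (1)·f(k) − (k**3 + 3*k**2/4 + 3*k/4 + 3/8) = 0.
From deg A=0, deg B=0, deg C=3: d=4.
A polynomial solution: f(k) = k*(2*k**3 - 2*k**2 + 2*k + 1)/8.
Certificate R = B(k−1)f/C = k*(2*k**3 - 2*k**2 + 2*k + 1)/(8*k**3 + 6*k**2 + 6*k + 3) gives s_k = k*(2*k**3 - 2*k**2 + 2*k + 1).
Check: Δs_k = 8*k**3 + 6*k**2 + 6*k + 3. ✓
Evaluate s at k=8 and k=0: 7304 and 0; difference 7304.

Σ = 7304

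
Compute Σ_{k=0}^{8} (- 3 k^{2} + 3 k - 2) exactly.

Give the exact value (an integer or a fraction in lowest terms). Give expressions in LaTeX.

Σ = -522

Ratio r(k) = (3*k**2 + 3*k + 2)/(3*k**2 - 3*k + 2).
Take A(k)=1, B(k)=1, C(k)=k**2 - k + 2/3.
Need (1)·f(k+1) − (1)·f(k) = k**2 - k + 2/3.
From deg A=0, deg B=0, deg C=2: d=3.
Match coefficients ⇒ f(k) = k*(k**2 - 3*k + 4)/3.
So s_k = (B(k−1)f/C)·t_k = (k*(k**2 - 3*k + 4)/(3*k**2 - 3*k + 2))·t_k = k*(-k**2 + 3*k - 4).
s_(k+1) − s_k = -3*k**2 + 3*k - 2 = t_k.
Sum = s_(9) − s_(0); s_(9) = -522, s_(0) = 0 ⇒ -522.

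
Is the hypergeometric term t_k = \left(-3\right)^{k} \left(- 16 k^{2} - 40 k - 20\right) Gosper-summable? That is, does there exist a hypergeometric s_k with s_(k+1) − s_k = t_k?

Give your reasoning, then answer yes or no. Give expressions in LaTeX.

Yes. s_k = \left(-3\right)^{k} \left(4 k^{2} + 4 k - 1\right).

Step 1: r(k) = 3*(-4*k**2 - 18*k - 19)/(4*k**2 + 10*k + 5).
Factor: A=-3; B=1; C=k**2 + 5*k/2 + 5/4.
Set up (-3)·f(k+1) − (1)·f(k) − (k**2 + 5*k/2 + 5/4) = 0.
Degrees (0,0,2) ⇒ d ≤ 2.
Solving with deg f ≤ 2: f(k) = -(4*k**2 + 4*k - 1)/16.
R(k) = B(k−1)·f(k)/C(k) = -(4*k**2 + 4*k - 1)/(4*(4*k**2 + 10*k + 5)); s_k = R·t_k = (-3)**k*(4*k**2 + 4*k - 1).
Δs = (-3)**k*(-16*k**2 - 40*k - 20), as required.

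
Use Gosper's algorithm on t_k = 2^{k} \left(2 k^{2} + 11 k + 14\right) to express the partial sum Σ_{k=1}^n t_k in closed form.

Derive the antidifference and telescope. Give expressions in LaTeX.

S(n) = 4 \cdot 2^{n} n^{2} + 14 \cdot 2^{n} n + 18 \cdot 2^{n} - 18

Compute t_(k+1)/t_k: get 2*(2*k**2 + 15*k + 27)/(2*k**2 + 11*k + 14).
Factor: A=2; B=1; C=k**2 + 11*k/2 + 7.
Set up (2)·f(k+1) − (1)·f(k) − (k**2 + 11*k/2 + 7) = 0.
From deg A=0, deg B=0, deg C=2: d=2.
Solving with deg f ≤ 2: f(k) = (2*k**2 + 3*k + 4)/2.
Then R = B(k−1)f/C = (2*k**2 + 3*k + 4)/((k + 2)*(2*k + 7)), so s_k = R(k)·t_k = 2**k*(2*k**2 + 3*k + 4).
s_(k+1) − s_k = 2**k*(2*k**2 + 11*k + 14) = t_k.
Σ_(k=1)^n t_k = s_(n+1) − s_(1) = (2**(n + 1)*(2*n**2 + 7*n + 9)) − (18), i.e. 4*2**n*n**2 + 14*2**n*n + 18*2**n - 18.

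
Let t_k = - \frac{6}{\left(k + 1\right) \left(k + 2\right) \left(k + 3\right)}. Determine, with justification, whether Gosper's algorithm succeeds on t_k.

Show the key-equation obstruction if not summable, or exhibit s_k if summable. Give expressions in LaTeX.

Yes. s_k = \frac{3 k \left(- k - 3\right)}{2 \left(k + 1\right) \left(k + 2\right)}.

Step 1: r(k) = (k + 1)/(k + 4).
Take A(k)=k + 1, B(k)=k + 4, C(k)=1.
f must satisfy (k + 1)·f(k+1) − (k + 3)·f(k) = 1.
deg f ≤ 2 (via 1,1,0).
Solving with deg f ≤ 2: f(k) = k*(k + 3)/4.
Get s_k = R·t_k = 3*k*(-k - 3)/(2*(k + 1)*(k + 2)) with R(k) = B(k−1)f(k)/C(k) = k*(k + 3)**2/4.
Verify: -6/(k**3 + 6*k**2 + 11*k + 6) matches t_k.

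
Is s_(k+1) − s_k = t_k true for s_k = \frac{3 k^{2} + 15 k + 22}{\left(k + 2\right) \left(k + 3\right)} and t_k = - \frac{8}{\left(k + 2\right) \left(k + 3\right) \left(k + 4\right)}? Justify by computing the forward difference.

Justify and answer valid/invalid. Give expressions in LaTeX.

s_(k+1) = (15*k + 3*(k + 1)**2 + 37)/((k + 3)*(k + 4))
s_(k+1) − s_k = -8/(k**3 + 9*k**2 + 26*k + 24)
(s_(k+1) − s_k) − t_k = 0

valid (s_(k+1) − s_k reduces to t_k)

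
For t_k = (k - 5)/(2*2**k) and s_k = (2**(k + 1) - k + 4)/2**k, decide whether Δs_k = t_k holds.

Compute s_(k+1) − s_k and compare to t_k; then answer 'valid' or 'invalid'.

s_(k+1) = (4*2**k - k + 3)/(2*2**k)
s_(k+1) − s_k = (k - 5)/(2*2**k)
(s_(k+1) − s_k) − t_k = 0

Valid: the claim telescopes to t_k.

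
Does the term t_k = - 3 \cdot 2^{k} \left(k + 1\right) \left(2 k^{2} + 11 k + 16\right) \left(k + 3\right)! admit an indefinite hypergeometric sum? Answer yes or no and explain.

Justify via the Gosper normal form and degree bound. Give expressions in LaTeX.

Yes. s_k = - 3 \cdot 2^{k} k \left(k + 1\right) \left(k + 3\right)!.

Step 1: r(k) = 2*(k + 2)*(k + 4)*(11*k + 2*(k + 1)**2 + 27)/((k + 1)*(2*k**2 + 11*k + 16)).
Gosper form: A/B · C(k+1)/C(k) with A=2*k + 8, B=1, C=k**3 + 13*k**2/2 + 27*k/2 + 8.
Key eq: (2*k + 8)·f(k+1) = (1)·f(k) + (k**3 + 13*k**2/2 + 27*k/2 + 8).
Degrees (1,0,3) ⇒ d ≤ 2.
Solve for f: f(k) = k*(k + 1)/2 (degree 2 ≤ 2).
Get s_k = R·t_k = -3*2**k*k*(k + 1)*factorial(k + 3) with R(k) = B(k−1)f(k)/C(k) = k/(2*k**2 + 11*k + 16).
Δs = -3*2**k*(k + 1)*(2*k**2 + 11*k + 16)*factorial(k + 3), as required.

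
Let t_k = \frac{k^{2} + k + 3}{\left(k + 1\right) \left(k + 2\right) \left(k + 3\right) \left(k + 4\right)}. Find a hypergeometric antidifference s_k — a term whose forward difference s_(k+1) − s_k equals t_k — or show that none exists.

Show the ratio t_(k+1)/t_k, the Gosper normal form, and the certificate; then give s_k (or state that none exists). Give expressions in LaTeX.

s_k = \frac{k \left(k^{2} + 3 k + 5\right)}{3 \left(k + 1\right) \left(k + 2\right) \left(k + 3\right)}

t_(k+1)/t_k = (k + 1)*(k + (k + 1)**2 + 4)/((k + 5)*(k**2 + k + 3)).
So A=k + 1 and B=k + 5, with C=k**2 + k + 3.
Solve (k + 1)·f(k+1) − (k + 4)·f(k) = k**2 + k + 3.
deg f ≤ 3 (via 1,1,2).
Solving with deg f ≤ 3: f(k) = k*(k**2 + 3*k + 5)/3.
R(k) = B(k−1)·f(k)/C(k) = k*(k + 4)*(k**2 + 3*k + 5)/(3*(k**2 + k + 3)); s_k = R·t_k = k*(k**2 + 3*k + 5)/(3*(k + 1)*(k + 2)*(k + 3)).
Verify: (k**2 + k + 3)/(k**4 + 10*k**3 + 35*k**2 + 50*k + 24) matches t_k.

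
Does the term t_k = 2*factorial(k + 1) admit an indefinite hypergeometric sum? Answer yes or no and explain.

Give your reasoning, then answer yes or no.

The ratio is k + 2.
A = k + 2, B = 1, C = 1.
Key eq: (k + 2)·f(k+1) = (1)·f(k) + (1).
Bound: deg f ≤ -1.
Bound -1 < 0, so the key equation has no polynomial solution.

No — negative degree bound, so no certificate f.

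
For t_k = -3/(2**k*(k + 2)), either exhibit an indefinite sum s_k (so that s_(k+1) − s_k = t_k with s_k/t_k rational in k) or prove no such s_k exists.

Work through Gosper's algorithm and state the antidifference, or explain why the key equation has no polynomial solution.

Step 1: r(k) = (k + 2)/(2*(k + 3)).
Gosper form: A/B · C(k+1)/C(k) with A=k/2 + 1, B=k + 3, C=1.
Solve (k/2 + 1)·f(k+1) − (k + 2)·f(k) = 1.
Degrees (1,1,0) ⇒ d ≤ -1.
Bound -1 < 0, so the key equation has no polynomial solution.

not Gosper-summable; s_k does not exist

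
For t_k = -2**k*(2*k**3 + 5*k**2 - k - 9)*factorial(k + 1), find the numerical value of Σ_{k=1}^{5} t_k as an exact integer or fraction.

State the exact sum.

Σ = -8709132

Compute t_(k+1)/t_k: get 2*(2*k**4 + 15*k**3 + 37*k**2 + 27*k - 6)/(2*k**3 + 5*k**2 - k - 9).
So A=2*k + 4 and B=1, with C=k**3 + 5*k**2/2 - k/2 - 9/2.
Need (2*k + 4)·f(k+1) − (1)·f(k) = k**3 + 5*k**2/2 - k/2 - 9/2.
d = 2 from the (1,0,3) case.
Solving with deg f ≤ 2: f(k) = (k**2 - k - 3)/2.
R(k) = B(k−1)·f(k)/C(k) = (k**2 - k - 3)/(2*k**3 + 5*k**2 - k - 9); s_k = R·t_k = 2**k*(-k**2 + k + 3)*factorial(k + 1).
s_(k+1) − s_k = -2**k*(2*k**3 + 5*k**2 - k - 9)*factorial(k + 1) = t_k.
Telescoping: Σ = s_(6) − s_(1) = -8709120 − (12) = -8709132.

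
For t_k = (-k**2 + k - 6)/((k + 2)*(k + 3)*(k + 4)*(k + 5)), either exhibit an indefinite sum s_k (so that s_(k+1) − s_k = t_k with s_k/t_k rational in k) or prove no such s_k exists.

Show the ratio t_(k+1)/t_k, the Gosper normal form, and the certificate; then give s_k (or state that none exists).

s_k = k*(-k**2 - 3*k - 14)/(6*(k + 2)*(k + 3)*(k + 4))

Step 1: r(k) = (k + 2)*(-k + (k + 1)**2 + 5)/((k + 6)*(k**2 - k + 6)).
So A=k + 2 and B=k + 6, with C=k**2 - k + 6.
Key eq: (k + 2)·f(k+1) = (k + 5)·f(k) + (k**2 - k + 6).
d = 3 from the (1,1,2) case.
Match coefficients ⇒ f(k) = k*(k**2 + 3*k + 14)/6.
Then R = B(k−1)f/C = k*(k + 5)*(k**2 + 3*k + 14)/(6*(k**2 - k + 6)), so s_k = R(k)·t_k = k*(-k**2 - 3*k - 14)/(6*(k + 2)*(k + 3)*(k + 4)).
Verify: (-k**2 + k - 6)/(k**4 + 14*k**3 + 71*k**2 + 154*k + 120) matches t_k.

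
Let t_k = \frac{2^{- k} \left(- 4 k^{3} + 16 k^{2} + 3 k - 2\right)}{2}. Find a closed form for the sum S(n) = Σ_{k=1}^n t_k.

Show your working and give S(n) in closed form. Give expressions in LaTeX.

The ratio is (4*k**3 - 4*k**2 - 23*k - 13)/(2*(4*k**3 - 16*k**2 - 3*k + 2)).
So A=1/2 and B=1, with C=k**3 - 4*k**2 - 3*k/4 + 1/2.
Need (1/2)·f(k+1) − (1)·f(k) = k**3 - 4*k**2 - 3*k/4 + 1/2.
From deg A=0, deg B=0, deg C=3: d=3.
Solve for f: f(k) = -(4*k**3 - 4*k**2 + k + 3)/2 (degree 3 ≤ 3).
So s_k = (B(k−1)f/C)·t_k = (-2*(4*k**3 - 4*k**2 + k + 3)/(4*k**3 - 16*k**2 - 3*k + 2))·t_k = (4*k**3 - 4*k**2 + k + 3)/2**k.
s_(k+1) − s_k = (-4*k**3 + 16*k**2 + 3*k - 2)/(2*2**k) = t_k.
Telescope: S(n) = s_(n+1) − s_(1) = 2**(-n - 1)*(4*n**3 + 8*n**2 + 5*n + 4) − (2) = 2**(-n - 1)*(-2**(n + 2) + 4*n**3 + 8*n**2 + 5*n + 4).

S(n) = 2^{- n - 1} \left(- 2^{n + 2} + 4 n^{3} + 8 n^{2} + 5 n + 4\right)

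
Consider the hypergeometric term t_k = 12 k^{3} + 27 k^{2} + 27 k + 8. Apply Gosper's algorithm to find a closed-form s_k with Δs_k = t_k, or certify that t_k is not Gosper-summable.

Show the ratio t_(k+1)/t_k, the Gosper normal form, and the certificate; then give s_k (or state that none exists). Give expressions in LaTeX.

s_k = k \left(3 k^{3} + 3 k^{2} + 3 k - 1\right)

t_(k+1)/t_k = (12*k**3 + 63*k**2 + 117*k + 74)/(12*k**3 + 27*k**2 + 27*k + 8).
Factor: A=1; B=1; C=k**3 + 9*k**2/4 + 9*k/4 + 2/3.
Key eq: (1)·f(k+1) = (1)·f(k) + (k**3 + 9*k**2/4 + 9*k/4 + 2/3).
deg f ≤ 4 (via 0,0,3).
Solve for f: f(k) = k*(3*k**3 + 3*k**2 + 3*k - 1)/12 (degree 4 ≤ 4).
Get s_k = R·t_k = k*(3*k**3 + 3*k**2 + 3*k - 1) with R(k) = B(k−1)f(k)/C(k) = k*(3*k**3 + 3*k**2 + 3*k - 1)/(12*k**3 + 27*k**2 + 27*k + 8).
s_(k+1) − s_k = 12*k**3 + 27*k**2 + 27*k + 8 = t_k.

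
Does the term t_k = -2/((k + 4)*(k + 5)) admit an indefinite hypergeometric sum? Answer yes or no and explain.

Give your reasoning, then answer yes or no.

Compute t_(k+1)/t_k: get (k + 4)/(k + 6).
Take A(k)=k + 4, B(k)=k + 6, C(k)=1.
Solve (k + 4)·f(k+1) − (k + 5)·f(k) = 1.
d = 1 from the (1,1,0) case.
Coefficient equations give f(k) = k/4.
So s_k = (B(k−1)f/C)·t_k = (k*(k + 5)/4)·t_k = -k/(2*k + 8).
Verify: -2/(k**2 + 9*k + 20) matches t_k.

Yes. s_k = -k/(2*k + 8).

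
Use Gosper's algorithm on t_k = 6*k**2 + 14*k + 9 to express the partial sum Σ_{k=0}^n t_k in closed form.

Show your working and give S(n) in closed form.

r(k) = (6*k**2 + 26*k + 29)/(6*k**2 + 14*k + 9) after simplifying.
Factor: A=1; B=1; C=k**2 + 7*k/3 + 3/2.
f must satisfy (1)·f(k+1) − (1)·f(k) = k**2 + 7*k/3 + 3/2.
d = 3 from the (0,0,2) case.
Solve for f: f(k) = k*(2*k**2 + 4*k + 3)/6 (degree 3 ≤ 3).
Then R = B(k−1)f/C = k*(2*k**2 + 4*k + 3)/(6*k**2 + 14*k + 9), so s_k = R(k)·t_k = k*(2*k**2 + 4*k + 3).
Δs = 6*k**2 + 14*k + 9, as required.
s_(n+1) = 2*n**3 + 10*n**2 + 17*n + 9 and s_(0) = 0, so S(n) = 2*n**3 + 10*n**2 + 17*n + 9.

S(n) = 2*n**3 + 10*n**2 + 17*n + 9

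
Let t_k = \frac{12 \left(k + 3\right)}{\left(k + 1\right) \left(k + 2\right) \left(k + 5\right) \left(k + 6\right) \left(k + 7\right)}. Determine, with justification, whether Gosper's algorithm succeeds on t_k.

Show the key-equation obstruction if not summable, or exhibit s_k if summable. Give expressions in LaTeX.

Yes. s_k = \frac{2 k \left(k^{2} + 12 k + 41\right)}{15 \left(k^{3} + 12 k^{2} + 41 k + 30\right)}.

Ratio r(k) = (k + 1)*(k + 4)*(k + 5)/((k + 3)**2*(k + 8)).
So A=k + 1 and B=k + 8, with C=k**3 + 10*k**2 + 33*k + 36.
Need (k + 1)·f(k+1) − (k + 7)·f(k) = k**3 + 10*k**2 + 33*k + 36.
Degrees (1,1,3) ⇒ d ≤ 6.
Solve for f: f(k) = k*(k + 2)*(k + 3)*(k + 4)*(k**2 + 12*k + 41)/90 (degree 6 ≤ 6).
Then R = B(k−1)f/C = k*(k + 2)*(k + 7)*(k**2 + 12*k + 41)/(90*(k + 3)), so s_k = R(k)·t_k = 2*k*(k**2 + 12*k + 41)/(15*(k**3 + 12*k**2 + 41*k + 30)).
Verify: 12*(k + 3)/(k**5 + 21*k**4 + 163*k**3 + 567*k**2 + 844*k + 420) matches t_k.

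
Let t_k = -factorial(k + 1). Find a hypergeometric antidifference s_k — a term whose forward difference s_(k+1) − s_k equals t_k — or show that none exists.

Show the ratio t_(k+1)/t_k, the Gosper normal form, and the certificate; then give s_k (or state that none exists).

none — t_k is not Gosper-summable

The ratio is k + 2.
So A=k + 2 and B=1, with C=1.
Key eq: (k + 2)·f(k+1) = (1)·f(k) + (1).
deg f ≤ -1 (via 1,0,0).
Negative degree bound (-1): no f exists, t_k not Gosper-summable.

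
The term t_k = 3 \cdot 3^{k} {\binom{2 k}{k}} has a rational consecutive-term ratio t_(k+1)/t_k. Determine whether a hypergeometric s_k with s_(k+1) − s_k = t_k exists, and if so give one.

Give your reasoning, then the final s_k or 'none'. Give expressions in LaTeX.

not Gosper-summable; s_k does not exist

t_(k+1)/t_k = 6*(2*k + 1)/(k + 1).
So A=12*k + 6 and B=k + 1, with C=1.
Key eq: (12*k + 6)·f(k+1) = (k)·f(k) + (1).
From deg A=1, deg B=1, deg C=0: d=-1.
Bound -1 < 0, so the key equation has no polynomial solution.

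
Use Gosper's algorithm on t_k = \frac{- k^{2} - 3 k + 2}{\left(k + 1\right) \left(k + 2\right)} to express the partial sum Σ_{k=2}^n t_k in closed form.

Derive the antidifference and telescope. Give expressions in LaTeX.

S(n) = \frac{- 3 n^{2} + n + 2}{3 \left(n + 2\right)}

r(k) = (k + 1)*(3*k + (k + 1)**2 + 1)/((k + 3)*(k**2 + 3*k - 2)) after simplifying.
Take A(k)=k + 1, B(k)=k + 3, C(k)=k**2 + 3*k - 2.
Need (k + 1)·f(k+1) − (k + 2)·f(k) = k**2 + 3*k - 2.
d = 2 from the (1,1,2) case.
Coefficient equations give f(k) = k*(k - 3).
Then R = B(k−1)f/C = k*(k - 3)*(k + 2)/(k**2 + 3*k - 2), so s_k = R(k)·t_k = k*(3 - k)/(k + 1).
Check: Δs_k = (-k**2 - 3*k + 2)/(k**2 + 3*k + 2). ✓
Evaluate: s_(n+1) = (-n**2 + n + 2)/(n + 2); subtract s_(2) = 2/3 ⇒ S(n) = (-3*n**2 + n + 2)/(3*(n + 2)).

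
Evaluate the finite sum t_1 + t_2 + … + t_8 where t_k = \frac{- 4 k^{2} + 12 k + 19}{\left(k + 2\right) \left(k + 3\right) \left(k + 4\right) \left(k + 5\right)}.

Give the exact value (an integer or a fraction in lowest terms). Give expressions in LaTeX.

Σ = 397/4290

Compute t_(k+1)/t_k: get (k + 2)*(12*k - 4*(k + 1)**2 + 31)/((k + 6)*(-4*k**2 + 12*k + 19)).
So A=k + 2 and B=k + 6, with C=k**2 - 3*k - 19/4.
f must satisfy (k + 2)·f(k+1) − (k + 5)·f(k) = k**2 - 3*k - 19/4.
Degrees (1,1,2) ⇒ d ≤ 3.
Solving with deg f ≤ 3: f(k) = -k*(k**2 + 105*k + 122)/96.
Then R = B(k−1)f/C = -k*(k + 5)*(k**2 + 105*k + 122)/(24*(4*k**2 - 12*k - 19)), so s_k = R(k)·t_k = k*(k**2 + 105*k + 122)/(24*(k + 2)*(k + 3)*(k + 4)).
s_(k+1) − s_k = (-4*k**2 + 12*k + 19)/(k**4 + 14*k**3 + 71*k**2 + 154*k + 120) = t_k.
Σ_(k=1)^(8) t_k = s_(9) − s_(1) = 287/1144 − (19/120) = 397/4290.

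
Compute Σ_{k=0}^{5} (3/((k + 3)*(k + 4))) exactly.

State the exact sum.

t_(k+1)/t_k = (k + 3)/(k + 5).
So A=k + 3 and B=k + 5, with C=1.
f must satisfy (k + 3)·f(k+1) − (k + 4)·f(k) = 1.
d = 1 from the (1,1,0) case.
Solve for f: f(k) = k/3 (degree 1 ≤ 1).
Certificate R = B(k−1)f/C = k*(k + 4)/3 gives s_k = k/(k + 3).
Verify: 3/(k**2 + 7*k + 12) matches t_k.
Σ_(k=0)^(5) t_k = s_(6) − s_(0) = 2/3 − (0) = 2/3.

Σ = 2/3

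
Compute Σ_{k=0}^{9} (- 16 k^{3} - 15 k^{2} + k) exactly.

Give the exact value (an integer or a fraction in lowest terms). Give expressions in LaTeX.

t_(k+1)/t_k = (16*k**2 + 47*k + 30)/(k*(16*k - 1)).
Normal form (A,B,C) = (1, 1, k**3 + 15*k**2/16 - k/16).
Solve (1)·f(k+1) − (1)·f(k) = k**3 + 15*k**2/16 - k/16.
deg f ≤ 4 (via 0,0,3).
Solving with deg f ≤ 4: f(k) = k*(k - 1)*(k + 1)*(4*k - 3)/16.
Then R = B(k−1)f/C = (k - 1)*(4*k - 3)/(16*k - 1), so s_k = R(k)·t_k = k*(-4*k**3 + 3*k**2 + 4*k - 3).
Check: Δs_k = k*(-16*k**2 - 15*k + 1). ✓
Sum = s_(10) − s_(0); s_(10) = -36630, s_(0) = 0 ⇒ -36630.

Σ = -36630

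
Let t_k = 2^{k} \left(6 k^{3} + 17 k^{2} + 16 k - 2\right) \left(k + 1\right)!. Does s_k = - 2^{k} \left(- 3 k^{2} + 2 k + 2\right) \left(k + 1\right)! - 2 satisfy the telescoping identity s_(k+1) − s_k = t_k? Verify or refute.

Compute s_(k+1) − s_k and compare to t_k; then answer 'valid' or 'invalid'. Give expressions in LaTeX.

s_(k+1) = -2**(k + 1)*(2*k - 3*(k + 1)**2 + 4)*factorial(k + 2) - 2
s_(k+1) − s_k = 2**k*(6*k**3 + 17*k**2 + 16*k - 2)*factorial(k + 1)
(s_(k+1) − s_k) − t_k = 0

valid (s_(k+1) − s_k reduces to t_k)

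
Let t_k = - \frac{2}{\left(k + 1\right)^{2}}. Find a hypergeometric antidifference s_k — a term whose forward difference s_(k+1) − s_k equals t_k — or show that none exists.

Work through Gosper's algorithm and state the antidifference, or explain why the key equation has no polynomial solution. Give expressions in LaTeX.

Ratio r(k) = (k + 1)**2/(k + 2)**2.
So A=k**2 + 2*k + 1 and B=k**2 + 4*k + 4, with C=1.
Solve (k**2 + 2*k + 1)·f(k+1) − (k**2 + 2*k + 1)·f(k) = 1.
From deg A=2, deg B=2, deg C=0: d=0.
Generic f = c0 gives residual -1; -1 = 0 cannot hold, so t_k is not Gosper-summable.

not Gosper-summable; s_k does not exist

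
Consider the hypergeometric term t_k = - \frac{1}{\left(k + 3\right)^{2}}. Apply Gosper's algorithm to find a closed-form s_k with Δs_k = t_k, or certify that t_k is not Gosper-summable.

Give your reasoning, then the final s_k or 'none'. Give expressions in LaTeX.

The ratio is (k + 3)**2/(k + 4)**2.
So A=k**2 + 6*k + 9 and B=k**2 + 8*k + 16, with C=1.
Solve (k**2 + 6*k + 9)·f(k+1) − (k**2 + 6*k + 9)·f(k) = 1.
d = 0 from the (2,2,0) case.
Write f(k) = c0. Then LHS − RHS = -1, requiring -1 = 0: contradictory. No certificate.

not Gosper-summable; s_k does not exist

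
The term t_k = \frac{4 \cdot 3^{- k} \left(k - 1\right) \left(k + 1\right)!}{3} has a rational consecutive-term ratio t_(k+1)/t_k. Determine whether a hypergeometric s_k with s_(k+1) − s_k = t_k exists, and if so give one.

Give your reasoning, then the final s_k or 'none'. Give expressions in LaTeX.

Ratio r(k) = k*(k + 2)/(3*(k - 1)).
Normal form (A,B,C) = (k/3 + 2/3, 1, k - 1).
f must satisfy (k/3 + 2/3)·f(k+1) − (1)·f(k) = k - 1.
Degrees (1,0,1) ⇒ d ≤ 0.
Solving with deg f ≤ 0: f(k) = 3.
Get s_k = R·t_k = 4*factorial(k + 1)/3**k with R(k) = B(k−1)f(k)/C(k) = 3/(k - 1).
s_(k+1) − s_k = 4*(k - 1)*factorial(k + 1)/(3*3**k) = t_k.

s_k = 4 \cdot 3^{- k} \left(k + 1\right)!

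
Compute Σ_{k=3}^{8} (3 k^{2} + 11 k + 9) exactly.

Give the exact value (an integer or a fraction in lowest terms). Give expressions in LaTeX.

Σ = 1014

The ratio is (3*k**2 + 17*k + 23)/(3*k**2 + 11*k + 9).
Take A(k)=1, B(k)=1, C(k)=k**2 + 11*k/3 + 3.
Solve (1)·f(k+1) − (1)·f(k) = k**2 + 11*k/3 + 3.
Degrees (0,0,2) ⇒ d ≤ 3.
Match coefficients ⇒ f(k) = k*(k + 2)**2/3.
Get s_k = R·t_k = k*(k**2 + 4*k + 4) with R(k) = B(k−1)f(k)/C(k) = k*(k + 2)**2/(3*k**2 + 11*k + 9).
Verify: 3*k**2 + 11*k + 9 matches t_k.
Σ_(k=3)^(8) t_k = s_(9) − s_(3) = 1089 − (75) = 1014.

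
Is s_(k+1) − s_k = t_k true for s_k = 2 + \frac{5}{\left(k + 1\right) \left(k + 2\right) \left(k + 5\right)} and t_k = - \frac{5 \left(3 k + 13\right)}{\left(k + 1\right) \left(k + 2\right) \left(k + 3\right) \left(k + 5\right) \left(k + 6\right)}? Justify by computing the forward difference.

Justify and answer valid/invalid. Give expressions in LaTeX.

valid; difference matches t_k

s_(k+1) = 2 + 5/((k + 2)*(k + 3)*(k + 6))
s_(k+1) − s_k = 5*(-3*k - 13)/(k**5 + 17*k**4 + 107*k**3 + 307*k**2 + 396*k + 180)
(s_(k+1) − s_k) − t_k = 0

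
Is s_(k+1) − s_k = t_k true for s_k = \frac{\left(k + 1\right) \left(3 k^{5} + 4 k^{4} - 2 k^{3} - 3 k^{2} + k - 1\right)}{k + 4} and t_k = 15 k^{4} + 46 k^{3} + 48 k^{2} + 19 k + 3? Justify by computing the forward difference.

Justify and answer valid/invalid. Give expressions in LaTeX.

Invalid: residual \frac{3 \left(- 12 k^{5} - 102 k^{4} - 234 k^{3} - 214 k^{2} - 78 k - 13\right)}{k^{2} + 9 k + 20} ≠ 0.

s_(k+1) = (3*k**6 + 25*k**5 + 82*k**4 + 133*k**3 + 110*k**2 + 42*k + 4)/(k + 5)
s_(k+1) − s_k = (15*k**6 + 145*k**5 + 456*k**4 + 669*k**3 + 492*k**2 + 173*k + 21)/(k**2 + 9*k + 20)
(s_(k+1) − s_k) − t_k = 3*(-12*k**5 - 102*k**4 - 234*k**3 - 214*k**2 - 78*k - 13)/(k**2 + 9*k + 20)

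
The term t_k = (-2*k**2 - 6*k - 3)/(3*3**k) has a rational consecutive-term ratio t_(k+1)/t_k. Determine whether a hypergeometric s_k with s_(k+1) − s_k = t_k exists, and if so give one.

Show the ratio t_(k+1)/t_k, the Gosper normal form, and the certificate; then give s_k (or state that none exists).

Ratio r(k) = (2*k**2 + 10*k + 11)/(3*(2*k**2 + 6*k + 3)).
Factor: A=1/3; B=1; C=k**2 + 3*k + 3/2.
Solve (1/3)·f(k+1) − (1)·f(k) = k**2 + 3*k + 3/2.
deg f ≤ 2 (via 0,0,2).
Solve for f: f(k) = -3*(k + 2)**2/2 (degree 2 ≤ 2).
Then R = B(k−1)f/C = -3*(k + 2)**2/(2*k**2 + 6*k + 3), so s_k = R(k)·t_k = (k**2 + 4*k + 4)/3**k.
Check: Δs_k = (-2*k**2 - 6*k - 3)/(3*3**k). ✓

s_k = (k**2 + 4*k + 4)/3**k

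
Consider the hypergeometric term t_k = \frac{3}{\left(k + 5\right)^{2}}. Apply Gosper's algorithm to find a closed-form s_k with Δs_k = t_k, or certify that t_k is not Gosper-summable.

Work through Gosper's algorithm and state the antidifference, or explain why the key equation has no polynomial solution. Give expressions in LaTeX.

not Gosper-summable; s_k does not exist

r(k) = (k + 5)**2/(k + 6)**2 after simplifying.
A = k**2 + 10*k + 25, B = k**2 + 12*k + 36, C = 1.
Set up (k**2 + 10*k + 25)·f(k+1) − (k**2 + 10*k + 25)·f(k) − (1) = 0.
d = 0 from the (2,2,0) case.
Generic f = c0 gives residual -1; -1 = 0 cannot hold, so t_k is not Gosper-summable.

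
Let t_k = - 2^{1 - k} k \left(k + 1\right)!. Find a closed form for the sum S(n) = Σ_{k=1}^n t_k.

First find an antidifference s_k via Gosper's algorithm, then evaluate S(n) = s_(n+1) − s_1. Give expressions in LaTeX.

S(n) = 4 - 2 \cdot 2^{- n} \left(n + 2\right)!

t_(k+1)/t_k = (k + 1)*(k + 2)/(2*k).
Normal form (A,B,C) = (k/2 + 1, 1, k).
Set up (k/2 + 1)·f(k+1) − (1)·f(k) − (k) = 0.
Degrees (1,0,1) ⇒ d ≤ 0.
A polynomial solution: f(k) = 2.
Get s_k = R·t_k = -2**(2 - k)*factorial(k + 1) with R(k) = B(k−1)f(k)/C(k) = 2/k.
s_(k+1) − s_k = -2**(1 - k)*k*factorial(k + 1) = t_k.
Σ_(k=1)^n t_k = s_(n+1) − s_(1) = (-2**(1 - n)*factorial(n + 2)) − (-4), i.e. 4 - 2*factorial(n + 2)/2**n.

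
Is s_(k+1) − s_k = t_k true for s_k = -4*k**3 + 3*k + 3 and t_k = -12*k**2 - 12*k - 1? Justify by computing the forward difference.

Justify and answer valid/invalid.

Valid — Δs_k = t_k.

s_(k+1) = 3*k - 4*(k + 1)**3 + 6
s_(k+1) − s_k = -12*k**2 - 12*k - 1
(s_(k+1) − s_k) − t_k = 0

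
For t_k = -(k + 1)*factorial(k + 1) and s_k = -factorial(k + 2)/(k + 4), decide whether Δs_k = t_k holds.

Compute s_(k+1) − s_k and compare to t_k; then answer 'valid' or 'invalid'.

Invalid: residual 2*(k**2 + 5*k + 3)*factorial(k + 1)/((k + 4)*(k + 5)) ≠ 0.

s_(k+1) = -factorial(k + 3)/(k + 5)
s_(k+1) − s_k = -(k**2 + 6*k + 7)*factorial(k + 2)/((k + 4)*(k + 5))
(s_(k+1) − s_k) − t_k = 2*(k**2 + 5*k + 3)*factorial(k + 1)/((k + 4)*(k + 5))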